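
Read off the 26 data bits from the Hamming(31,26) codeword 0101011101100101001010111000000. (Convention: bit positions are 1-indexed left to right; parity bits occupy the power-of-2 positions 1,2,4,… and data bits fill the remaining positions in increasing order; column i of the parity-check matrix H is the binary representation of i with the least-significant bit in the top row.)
Parity bits occupy power-of-2 positions; data bits are at positions {3,5,6,7,9,10,11,12,13,14,15,17,18,19,20,21,22,23,24,25,26,27,28,29,30,31} (1-indexed).
Extract: c[3]=0 c[5]=0 c[6]=1 c[7]=1 c[9]=0 c[10]=1 c[11]=1 c[12]=0 c[13]=0 c[14]=1 c[15]=0 c[17]=0 c[18]=0 c[19]=1 c[20]=0 c[21]=1 c[22]=0 c[23]=1 c[24]=1 c[25]=1 c[26]=0 c[27]=0 c[28]=0 c[29]=0 c[30]=0 c[31]=0
Data = 00110110010001010111000000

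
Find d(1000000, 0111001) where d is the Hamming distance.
XOR = 1111001, count of 1s = 5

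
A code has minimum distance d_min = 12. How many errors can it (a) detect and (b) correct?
(a) Detection requires d_min ≥ e+1, so e ≤ d_min − 1 = 11.
(b) Correction requires d_min ≥ 2t+1, so t ≤ ⌊(d_min − 1)/2⌋ = ⌊11/2⌋ = 5.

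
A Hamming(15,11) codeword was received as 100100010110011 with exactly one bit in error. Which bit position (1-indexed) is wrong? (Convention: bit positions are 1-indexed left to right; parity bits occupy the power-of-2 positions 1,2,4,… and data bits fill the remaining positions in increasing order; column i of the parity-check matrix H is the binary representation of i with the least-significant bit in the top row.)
Syndrome s = H · r^T (mod 2), r = 100100010110011:
  s[0] = (101010101010101)·(100100010110011) mod 2 = 1+0+0+0+0+0+0+0+0+0+1+0+0+0+1 mod 2 = 1
  s[1] = (011001100110011)·(100100010110011) mod 2 = 0+0+0+0+0+0+0+0+0+1+1+0+0+1+1 mod 2 = 0
  s[2] = (000111100001111)·(100100010110011) mod 2 = 0+0+0+1+0+0+0+0+0+0+0+0+0+1+1 mod 2 = 1
  s[3] = (000000011111111)·(100100010110011) mod 2 = 0+0+0+0+0+0+0+1+0+1+1+0+0+1+1 mod 2 = 1
Syndrome = 1011
Column i of H is the binary representation of i, so the syndrome is the binary index of the flipped bit.
Read s = 1011 with s[0] as LSB: 1·2^0 + 0·2^1 + 1·2^2 + 1·2^3 = 13.
Error is at bit position 13.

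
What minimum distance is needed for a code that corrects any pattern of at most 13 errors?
Correcting t errors requires d_min ≥ 2t + 1 = 2·13 + 1 = 27.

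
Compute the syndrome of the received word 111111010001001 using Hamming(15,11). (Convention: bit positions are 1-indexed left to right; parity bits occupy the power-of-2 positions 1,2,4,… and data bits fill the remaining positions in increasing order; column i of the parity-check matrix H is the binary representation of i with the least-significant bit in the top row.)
Syndrome s = H · r^T (mod 2), r = 111111010001001:
  s[0] = (101010101010101)·(111111010001001) mod 2 = 1+0+1+0+1+0+0+0+0+0+0+0+0+0+1 mod 2 = 0
  s[1] = (011001100110011)·(111111010001001) mod 2 = 0+1+1+0+0+1+0+0+0+0+0+0+0+0+1 mod 2 = 0
  s[2] = (000111100001111)·(111111010001001) mod 2 = 0+0+0+1+1+1+0+0+0+0+0+1+0+0+1 mod 2 = 1
  s[3] = (000000011111111)·(111111010001001) mod 2 = 0+0+0+0+0+0+0+1+0+0+0+1+0+0+1 mod 2 = 1
Syndrome = 0011
Non-zero syndrome: error at position 12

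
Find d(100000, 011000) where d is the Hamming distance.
XOR = 111000, count of 1s = 3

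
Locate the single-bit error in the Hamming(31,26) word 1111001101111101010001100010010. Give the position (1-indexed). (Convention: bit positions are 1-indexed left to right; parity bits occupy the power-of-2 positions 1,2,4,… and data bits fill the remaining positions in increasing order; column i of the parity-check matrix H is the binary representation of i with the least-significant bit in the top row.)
Syndrome s = H · r^T (mod 2), r = 1111001101111101010001100010010:
  s[0] = (1010101010101010101010101010101)·(1111001101111101010001100010010) mod 2 = 1+0+1+0+0+0+1+0+0+0+1+0+1+0+0+0+0+0+0+0+0+0+1+0+0+0+1+0+0+0+0 mod 2 = 1
  s[1] = (0110011001100110011001100110011)·(1111001101111101010001100010010) mod 2 = 0+1+1+0+0+0+1+0+0+1+1+0+0+1+0+0+0+1+0+0+0+1+1+0+0+0+1+0+0+1+0 mod 2 = 1
  s[2] = (0001111000011110000111100001111)·(1111001101111101010001100010010) mod 2 = 0+0+0+1+0+0+1+0+0+0+0+1+1+1+0+0+0+0+0+0+0+1+1+0+0+0+0+0+0+1+0 mod 2 = 0
  s[3] = (0000000111111110000000011111111)·(1111001101111101010001100010010) mod 2 = 0+0+0+0+0+0+0+1+0+1+1+1+1+1+0+0+0+0+0+0+0+0+0+0+0+0+1+0+0+1+0 mod 2 = 0
  s[4] = (0000000000000001111111111111111)·(1111001101111101010001100010010) mod 2 = 0+0+0+0+0+0+0+0+0+0+0+0+0+0+0+1+0+1+0+0+0+1+1+0+0+0+1+0+0+1+0 mod 2 = 0
Syndrome = 11000
Column i of H is the binary representation of i, so the syndrome is the binary index of the flipped bit.
Read s = 11000 with s[0] as LSB: 1·2^0 + 1·2^1 + 0·2^2 + 0·2^3 + 0·2^4 = 3.
Error is at bit position 3.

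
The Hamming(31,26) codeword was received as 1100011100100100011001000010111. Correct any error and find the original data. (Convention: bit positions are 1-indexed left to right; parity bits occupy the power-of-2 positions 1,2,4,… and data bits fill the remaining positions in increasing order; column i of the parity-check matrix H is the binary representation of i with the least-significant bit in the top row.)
Syndrome s = H · r^T (mod 2), r = 1100011100100100011001000010111:
  s[0] = (1010101010101010101010101010101)·(1100011100100100011001000010111) mod 2 = 1+0+0+0+0+0+1+0+0+0+1+0+0+0+0+0+0+0+1+0+0+0+0+0+0+0+1+0+1+0+1 mod 2 = 1
  s[1] = (0110011001100110011001100110011)·(1100011100100100011001000010111) mod 2 = 0+1+0+0+0+1+1+0+0+0+1+0+0+1+0+0+0+1+1+0+0+1+0+0+0+0+1+0+0+1+1 mod 2 = 1
  s[2] = (0001111000011110000111100001111)·(1100011100100100011001000010111) mod 2 = 0+0+0+0+0+1+1+0+0+0+0+0+0+1+0+0+0+0+0+0+0+1+0+0+0+0+0+0+1+1+1 mod 2 = 1
  s[3] = (0000000111111110000000011111111)·(1100011100100100011001000010111) mod 2 = 0+0+0+0+0+0+0+1+0+0+1+0+0+1+0+0+0+0+0+0+0+0+0+0+0+0+1+0+1+1+1 mod 2 = 1
  s[4] = (0000000000000001111111111111111)·(1100011100100100011001000010111) mod 2 = 0+0+0+0+0+0+0+0+0+0+0+0+0+0+0+0+0+1+1+0+0+1+0+0+0+0+1+0+1+1+1 mod 2 = 1
Syndrome = 11111
Column 31 of H equals this syndrome → error at bit 31 (1-indexed).
Flip bit 31: 1100011100100100011001000010111 → 1100011100100100011001000010110
Extract data bits at positions {3,5,6,7,9,10,11,12,13,14,15,17,18,19,20,21,22,23,24,25,26,27,28,29,30,31}: 00110010010011001000010110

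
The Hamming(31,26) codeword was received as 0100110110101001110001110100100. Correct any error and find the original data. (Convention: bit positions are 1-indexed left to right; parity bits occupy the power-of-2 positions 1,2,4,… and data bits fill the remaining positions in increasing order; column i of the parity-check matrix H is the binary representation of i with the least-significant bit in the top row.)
Syndrome s = H · r^T (mod 2), r = 0100110110101001110001110100100:
  s[0] = (1010101010101010101010101010101)·(0100110110101001110001110100100) mod 2 = 0+0+0+0+1+0+0+0+1+0+1+0+1+0+0+0+1+0+0+0+0+0+1+0+0+0+0+0+1+0+0 mod 2 = 1
  s[1] = (0110011001100110011001100110011)·(0100110110101001110001110100100) mod 2 = 0+1+0+0+0+1+0+0+0+0+1+0+0+0+0+0+0+1+0+0+0+1+1+0+0+1+0+0+0+0+0 mod 2 = 1
  s[2] = (0001111000011110000111100001111)·(0100110110101001110001110100100) mod 2 = 0+0+0+0+1+1+0+0+0+0+0+0+1+0+0+0+0+0+0+0+0+1+1+0+0+0+0+0+1+0+0 mod 2 = 0
  s[3] = (0000000111111110000000011111111)·(0100110110101001110001110100100) mod 2 = 0+0+0+0+0+0+0+1+1+0+1+0+1+0+0+0+0+0+0+0+0+0+0+1+0+1+0+0+1+0+0 mod 2 = 1
  s[4] = (0000000000000001111111111111111)·(0100110110101001110001110100100) mod 2 = 0+0+0+0+0+0+0+0+0+0+0+0+0+0+0+1+1+1+0+0+0+1+1+1+0+1+0+0+1+0+0 mod 2 = 0
Syndrome = 11010
Column 11 of H equals this syndrome → error at bit 11 (1-indexed).
Flip bit 11: 0100110110101001110001110100100 → 0100110110001001110001110100100
Extract data bits at positions {3,5,6,7,9,10,11,12,13,14,15,17,18,19,20,21,22,23,24,25,26,27,28,29,30,31}: 01101000100110001110100100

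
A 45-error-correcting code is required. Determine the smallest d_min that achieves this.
Correcting t errors requires d_min ≥ 2t + 1 = 2·45 + 1 = 91.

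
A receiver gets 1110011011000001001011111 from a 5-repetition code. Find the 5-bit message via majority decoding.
Split into 5-bit blocks and majority-vote each:
  block 1 = 11100: 3 ones, 2 zeros → 1
  block 2 = 11011: 4 ones, 1 zeros → 1
  block 3 = 00000: 0 ones, 5 zeros → 0
  block 4 = 10010: 2 ones, 3 zeros → 0
  block 5 = 11111: 5 ones, 0 zeros → 1
Decoded = 11001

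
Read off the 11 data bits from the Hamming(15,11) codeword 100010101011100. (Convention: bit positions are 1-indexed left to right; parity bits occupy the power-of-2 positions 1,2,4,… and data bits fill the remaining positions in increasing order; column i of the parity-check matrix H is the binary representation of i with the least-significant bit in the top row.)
Parity bits occupy power-of-2 positions; data bits are at positions {3,5,6,7,9,10,11,12,13,14,15} (1-indexed).
Extract: c[3]=0 c[5]=1 c[6]=0 c[7]=1 c[9]=1 c[10]=0 c[11]=1 c[12]=1 c[13]=1 c[14]=0 c[15]=0
Data = 01011011100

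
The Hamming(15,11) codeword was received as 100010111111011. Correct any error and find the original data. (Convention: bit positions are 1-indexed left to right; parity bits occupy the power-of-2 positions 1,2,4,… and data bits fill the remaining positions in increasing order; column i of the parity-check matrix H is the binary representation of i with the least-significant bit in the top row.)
Syndrome s = H · r^T (mod 2), r = 100010111111011:
  s[0] = (101010101010101)·(100010111111011) mod 2 = 1+0+0+0+1+0+1+0+1+0+1+0+0+0+1 mod 2 = 0
  s[1] = (011001100110011)·(100010111111011) mod 2 = 0+0+0+0+0+0+1+0+0+1+1+0+0+1+1 mod 2 = 1
  s[2] = (000111100001111)·(100010111111011) mod 2 = 0+0+0+0+1+0+1+0+0+0+0+1+0+1+1 mod 2 = 1
  s[3] = (000000011111111)·(100010111111011) mod 2 = 0+0+0+0+0+0+0+1+1+1+1+1+0+1+1 mod 2 = 1
Syndrome = 0111
Column 14 of H equals this syndrome → error at bit 14 (1-indexed).
Flip bit 14: 100010111111011 → 100010111111001
Extract data bits at positions {3,5,6,7,9,10,11,12,13,14,15}: 01011111001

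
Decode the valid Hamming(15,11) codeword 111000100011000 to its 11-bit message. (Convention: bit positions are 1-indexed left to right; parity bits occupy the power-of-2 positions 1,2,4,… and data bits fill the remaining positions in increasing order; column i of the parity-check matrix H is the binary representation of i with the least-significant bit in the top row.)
Parity bits occupy power-of-2 positions; data bits are at positions {3,5,6,7,9,10,11,12,13,14,15} (1-indexed).
Extract: c[3]=1 c[5]=0 c[6]=0 c[7]=1 c[9]=0 c[10]=0 c[11]=1 c[12]=1 c[13]=0 c[14]=0 c[15]=0
Data = 10010011000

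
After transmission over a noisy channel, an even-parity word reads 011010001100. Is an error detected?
Sum of received bits: 0+1+1+0+1+0+0+0+1+1+0+0 = 5; 5 mod 2 = 1. Result is 1 ≠ 0 → error detected.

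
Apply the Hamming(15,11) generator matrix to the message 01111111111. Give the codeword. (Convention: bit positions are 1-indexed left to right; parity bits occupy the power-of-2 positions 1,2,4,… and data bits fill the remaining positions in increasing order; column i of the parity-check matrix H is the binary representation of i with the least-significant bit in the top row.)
Codeword c = d · G (mod 2), d = 01111111111:
  c[0] = d·G[:,0] = (01111111111)·(11011010101) mod 2 = 0+1+0+1+1+0+1+0+1+0+1 mod 2 = 0
  c[1] = d·G[:,1] = (01111111111)·(10110110011) mod 2 = 0+0+1+1+0+1+1+0+0+1+1 mod 2 = 0
  c[2] = d·G[:,2] = (01111111111)·(10000000000) mod 2 = 0+0+0+0+0+0+0+0+0+0+0 mod 2 = 0
  c[3] = d·G[:,3] = (01111111111)·(01110001111) mod 2 = 0+1+1+1+0+0+0+1+1+1+1 mod 2 = 1
  c[4] = d·G[:,4] = (01111111111)·(01000000000) mod 2 = 0+1+0+0+0+0+0+0+0+0+0 mod 2 = 1
  c[5] = d·G[:,5] = (01111111111)·(00100000000) mod 2 = 0+0+1+0+0+0+0+0+0+0+0 mod 2 = 1
  c[6] = d·G[:,6] = (01111111111)·(00010000000) mod 2 = 0+0+0+1+0+0+0+0+0+0+0 mod 2 = 1
  c[7] = d·G[:,7] = (01111111111)·(00001111111) mod 2 = 0+0+0+0+1+1+1+1+1+1+1 mod 2 = 1
  c[8] = d·G[:,8] = (01111111111)·(00001000000) mod 2 = 0+0+0+0+1+0+0+0+0+0+0 mod 2 = 1
  c[9] = d·G[:,9] = (01111111111)·(00000100000) mod 2 = 0+0+0+0+0+1+0+0+0+0+0 mod 2 = 1
  c[10] = d·G[:,10] = (01111111111)·(00000010000) mod 2 = 0+0+0+0+0+0+1+0+0+0+0 mod 2 = 1
  c[11] = d·G[:,11] = (01111111111)·(00000001000) mod 2 = 0+0+0+0+0+0+0+1+0+0+0 mod 2 = 1
  c[12] = d·G[:,12] = (01111111111)·(00000000100) mod 2 = 0+0+0+0+0+0+0+0+1+0+0 mod 2 = 1
  c[13] = d·G[:,13] = (01111111111)·(00000000010) mod 2 = 0+0+0+0+0+0+0+0+0+1+0 mod 2 = 1
  c[14] = d·G[:,14] = (01111111111)·(00000000001) mod 2 = 0+0+0+0+0+0+0+0+0+0+1 mod 2 = 1
Codeword = 000111111111111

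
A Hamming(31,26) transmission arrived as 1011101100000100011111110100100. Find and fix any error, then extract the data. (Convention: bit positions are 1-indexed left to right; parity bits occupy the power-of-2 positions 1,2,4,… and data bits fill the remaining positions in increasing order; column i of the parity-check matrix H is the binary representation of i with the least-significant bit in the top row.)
Syndrome s = H · r^T (mod 2), r = 1011101100000100011111110100100:
  s[0] = (1010101010101010101010101010101)·(1011101100000100011111110100100) mod 2 = 1+0+1+0+1+0+1+0+0+0+0+0+0+0+0+0+0+0+1+0+1+0+1+0+0+0+0+0+1+0+0 mod 2 = 0
  s[1] = (0110011001100110011001100110011)·(1011101100000100011111110100100) mod 2 = 0+0+1+0+0+0+1+0+0+0+0+0+0+1+0+0+0+1+1+0+0+1+1+0+0+1+0+0+0+0+0 mod 2 = 0
  s[2] = (0001111000011110000111100001111)·(1011101100000100011111110100100) mod 2 = 0+0+0+1+1+0+1+0+0+0+0+0+0+1+0+0+0+0+0+1+1+1+1+0+0+0+0+0+1+0+0 mod 2 = 1
  s[3] = (0000000111111110000000011111111)·(1011101100000100011111110100100) mod 2 = 0+0+0+0+0+0+0+1+0+0+0+0+0+1+0+0+0+0+0+0+0+0+0+1+0+1+0+0+1+0+0 mod 2 = 1
  s[4] = (0000000000000001111111111111111)·(1011101100000100011111110100100) mod 2 = 0+0+0+0+0+0+0+0+0+0+0+0+0+0+0+0+0+1+1+1+1+1+1+1+0+1+0+0+1+0+0 mod 2 = 1
Syndrome = 00111
Column 28 of H equals this syndrome → error at bit 28 (1-indexed).
Flip bit 28: 1011101100000100011111110100100 → 1011101100000100011111110101100
Extract data bits at positions {3,5,6,7,9,10,11,12,13,14,15,17,18,19,20,21,22,23,24,25,26,27,28,29,30,31}: 11010000010011111110101100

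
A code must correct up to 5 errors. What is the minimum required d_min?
Correcting t errors requires d_min ≥ 2t + 1 = 2·5 + 1 = 11.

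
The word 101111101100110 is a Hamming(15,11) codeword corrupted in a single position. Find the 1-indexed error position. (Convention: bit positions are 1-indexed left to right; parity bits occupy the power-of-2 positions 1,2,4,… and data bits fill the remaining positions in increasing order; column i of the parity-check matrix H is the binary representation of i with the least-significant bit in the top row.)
Syndrome s = H · r^T (mod 2), r = 101111101100110:
  s[0] = (101010101010101)·(101111101100110) mod 2 = 1+0+1+0+1+0+1+0+1+0+0+0+1+0+0 mod 2 = 0
  s[1] = (011001100110011)·(101111101100110) mod 2 = 0+0+1+0+0+1+1+0+0+1+0+0+0+1+0 mod 2 = 1
  s[2] = (000111100001111)·(101111101100110) mod 2 = 0+0+0+1+1+1+1+0+0+0+0+0+1+1+0 mod 2 = 0
  s[3] = (000000011111111)·(101111101100110) mod 2 = 0+0+0+0+0+0+0+0+1+1+0+0+1+1+0 mod 2 = 0
Syndrome = 0100
Column i of H is the binary representation of i, so the syndrome is the binary index of the flipped bit.
Read s = 0100 with s[0] as LSB: 0·2^0 + 1·2^1 + 0·2^2 + 0·2^3 = 2.
Error is at bit position 2.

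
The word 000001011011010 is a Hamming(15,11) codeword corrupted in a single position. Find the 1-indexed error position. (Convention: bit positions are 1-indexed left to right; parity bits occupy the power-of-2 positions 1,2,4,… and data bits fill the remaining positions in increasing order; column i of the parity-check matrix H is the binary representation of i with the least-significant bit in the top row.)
Syndrome s = H · r^T (mod 2), r = 000001011011010:
  s[0] = (101010101010101)·(000001011011010) mod 2 = 0+0+0+0+0+0+0+0+1+0+1+0+0+0+0 mod 2 = 0
  s[1] = (011001100110011)·(000001011011010) mod 2 = 0+0+0+0+0+1+0+0+0+0+1+0+0+1+0 mod 2 = 1
  s[2] = (000111100001111)·(000001011011010) mod 2 = 0+0+0+0+0+1+0+0+0+0+0+1+0+1+0 mod 2 = 1
  s[3] = (000000011111111)·(000001011011010) mod 2 = 0+0+0+0+0+0+0+1+1+0+1+1+0+1+0 mod 2 = 1
Syndrome = 0111
Column i of H is the binary representation of i, so the syndrome is the binary index of the flipped bit.
Read s = 0111 with s[0] as LSB: 0·2^0 + 1·2^1 + 1·2^2 + 1·2^3 = 14.
Error is at bit position 14.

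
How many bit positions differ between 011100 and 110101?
XOR = 101001, count of 1s = 3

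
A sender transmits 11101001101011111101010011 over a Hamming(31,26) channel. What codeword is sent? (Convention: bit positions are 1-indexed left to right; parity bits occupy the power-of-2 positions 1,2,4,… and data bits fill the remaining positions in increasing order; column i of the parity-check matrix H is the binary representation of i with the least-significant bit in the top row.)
Codeword c = d · G (mod 2), d = 11101001101011111101010011:
  c[0] = d·G[:,0] = (11101001101011111101010011)·(11011010101101010101010101) mod 2 = 1+1+0+0+1+0+0+0+1+0+1+0+0+1+0+1+0+1+0+1+0+1+0+0+0+1 mod 2 = 1
  c[1] = d·G[:,1] = (11101001101011111101010011)·(10110110011011001100110011) mod 2 = 1+0+1+0+0+0+0+0+0+0+1+0+1+1+0+0+1+1+0+0+0+1+0+0+1+1 mod 2 = 0
  c[2] = d·G[:,2] = (11101001101011111101010011)·(10000000000000000000000000) mod 2 = 1+0+0+0+0+0+0+0+0+0+0+0+0+0+0+0+0+0+0+0+0+0+0+0+0+0 mod 2 = 1
  c[3] = d·G[:,3] = (11101001101011111101010011)·(01110001111000111100001111) mod 2 = 0+1+1+0+0+0+0+1+1+0+1+0+0+0+1+1+1+1+0+0+0+0+0+0+1+1 mod 2 = 1
  c[4] = d·G[:,4] = (11101001101011111101010011)·(01000000000000000000000000) mod 2 = 0+1+0+0+0+0+0+0+0+0+0+0+0+0+0+0+0+0+0+0+0+0+0+0+0+0 mod 2 = 1
  c[5] = d·G[:,5] = (11101001101011111101010011)·(00100000000000000000000000) mod 2 = 0+0+1+0+0+0+0+0+0+0+0+0+0+0+0+0+0+0+0+0+0+0+0+0+0+0 mod 2 = 1
  c[6] = d·G[:,6] = (11101001101011111101010011)·(00010000000000000000000000) mod 2 = 0+0+0+0+0+0+0+0+0+0+0+0+0+0+0+0+0+0+0+0+0+0+0+0+0+0 mod 2 = 0
  c[7] = d·G[:,7] = (11101001101011111101010011)·(00001111111000000011111111) mod 2 = 0+0+0+0+1+0+0+1+1+0+1+0+0+0+0+0+0+0+0+1+0+1+0+0+1+1 mod 2 = 0
  c[8] = d·G[:,8] = (11101001101011111101010011)·(00001000000000000000000000) mod 2 = 0+0+0+0+1+0+0+0+0+0+0+0+0+0+0+0+0+0+0+0+0+0+0+0+0+0 mod 2 = 1
  c[9] = d·G[:,9] = (11101001101011111101010011)·(00000100000000000000000000) mod 2 = 0+0+0+0+0+0+0+0+0+0+0+0+0+0+0+0+0+0+0+0+0+0+0+0+0+0 mod 2 = 0
  c[10] = d·G[:,10] = (11101001101011111101010011)·(00000010000000000000000000) mod 2 = 0+0+0+0+0+0+0+0+0+0+0+0+0+0+0+0+0+0+0+0+0+0+0+0+0+0 mod 2 = 0
  c[11] = d·G[:,11] = (11101001101011111101010011)·(00000001000000000000000000) mod 2 = 0+0+0+0+0+0+0+1+0+0+0+0+0+0+0+0+0+0+0+0+0+0+0+0+0+0 mod 2 = 1
  c[12] = d·G[:,12] = (11101001101011111101010011)·(00000000100000000000000000) mod 2 = 0+0+0+0+0+0+0+0+1+0+0+0+0+0+0+0+0+0+0+0+0+0+0+0+0+0 mod 2 = 1
  c[13] = d·G[:,13] = (11101001101011111101010011)·(00000000010000000000000000) mod 2 = 0+0+0+0+0+0+0+0+0+0+0+0+0+0+0+0+0+0+0+0+0+0+0+0+0+0 mod 2 = 0
  c[14] = d·G[:,14] = (11101001101011111101010011)·(00000000001000000000000000) mod 2 = 0+0+0+0+0+0+0+0+0+0+1+0+0+0+0+0+0+0+0+0+0+0+0+0+0+0 mod 2 = 1
  c[15] = d·G[:,15] = (11101001101011111101010011)·(00000000000111111111111111) mod 2 = 0+0+0+0+0+0+0+0+0+0+0+0+1+1+1+1+1+1+0+1+0+1+0+0+1+1 mod 2 = 0
  c[16] = d·G[:,16] = (11101001101011111101010011)·(00000000000100000000000000) mod 2 = 0+0+0+0+0+0+0+0+0+0+0+0+0+0+0+0+0+0+0+0+0+0+0+0+0+0 mod 2 = 0
  c[17] = d·G[:,17] = (11101001101011111101010011)·(00000000000010000000000000) mod 2 = 0+0+0+0+0+0+0+0+0+0+0+0+1+0+0+0+0+0+0+0+0+0+0+0+0+0 mod 2 = 1
  c[18] = d·G[:,18] = (11101001101011111101010011)·(00000000000001000000000000) mod 2 = 0+0+0+0+0+0+0+0+0+0+0+0+0+1+0+0+0+0+0+0+0+0+0+0+0+0 mod 2 = 1
  c[19] = d·G[:,19] = (11101001101011111101010011)·(00000000000000100000000000) mod 2 = 0+0+0+0+0+0+0+0+0+0+0+0+0+0+1+0+0+0+0+0+0+0+0+0+0+0 mod 2 = 1
  c[20] = d·G[:,20] = (11101001101011111101010011)·(00000000000000010000000000) mod 2 = 0+0+0+0+0+0+0+0+0+0+0+0+0+0+0+1+0+0+0+0+0+0+0+0+0+0 mod 2 = 1
  c[21] = d·G[:,21] = (11101001101011111101010011)·(00000000000000001000000000) mod 2 = 0+0+0+0+0+0+0+0+0+0+0+0+0+0+0+0+1+0+0+0+0+0+0+0+0+0 mod 2 = 1
  c[22] = d·G[:,22] = (11101001101011111101010011)·(00000000000000000100000000) mod 2 = 0+0+0+0+0+0+0+0+0+0+0+0+0+0+0+0+0+1+0+0+0+0+0+0+0+0 mod 2 = 1
  c[23] = d·G[:,23] = (11101001101011111101010011)·(00000000000000000010000000) mod 2 = 0+0+0+0+0+0+0+0+0+0+0+0+0+0+0+0+0+0+0+0+0+0+0+0+0+0 mod 2 = 0
  c[24] = d·G[:,24] = (11101001101011111101010011)·(00000000000000000001000000) mod 2 = 0+0+0+0+0+0+0+0+0+0+0+0+0+0+0+0+0+0+0+1+0+0+0+0+0+0 mod 2 = 1
  c[25] = d·G[:,25] = (11101001101011111101010011)·(00000000000000000000100000) mod 2 = 0+0+0+0+0+0+0+0+0+0+0+0+0+0+0+0+0+0+0+0+0+0+0+0+0+0 mod 2 = 0
  c[26] = d·G[:,26] = (11101001101011111101010011)·(00000000000000000000010000) mod 2 = 0+0+0+0+0+0+0+0+0+0+0+0+0+0+0+0+0+0+0+0+0+1+0+0+0+0 mod 2 = 1
  c[27] = d·G[:,27] = (11101001101011111101010011)·(00000000000000000000001000) mod 2 = 0+0+0+0+0+0+0+0+0+0+0+0+0+0+0+0+0+0+0+0+0+0+0+0+0+0 mod 2 = 0
  c[28] = d·G[:,28] = (11101001101011111101010011)·(00000000000000000000000100) mod 2 = 0+0+0+0+0+0+0+0+0+0+0+0+0+0+0+0+0+0+0+0+0+0+0+0+0+0 mod 2 = 0
  c[29] = d·G[:,29] = (11101001101011111101010011)·(00000000000000000000000010) mod 2 = 0+0+0+0+0+0+0+0+0+0+0+0+0+0+0+0+0+0+0+0+0+0+0+0+1+0 mod 2 = 1
  c[30] = d·G[:,30] = (11101001101011111101010011)·(00000000000000000000000001) mod 2 = 0+0+0+0+0+0+0+0+0+0+0+0+0+0+0+0+0+0+0+0+0+0+0+0+0+1 mod 2 = 1
Codeword = 1011110010011010011111101010011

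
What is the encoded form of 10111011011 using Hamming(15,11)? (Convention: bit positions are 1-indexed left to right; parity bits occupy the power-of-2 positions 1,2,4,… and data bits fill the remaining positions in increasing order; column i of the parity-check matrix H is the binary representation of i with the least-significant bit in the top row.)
Codeword c = d · G (mod 2), d = 10111011011:
  c[0] = d·G[:,0] = (10111011011)·(11011010101) mod 2 = 1+0+0+1+1+0+1+0+0+0+1 mod 2 = 1
  c[1] = d·G[:,1] = (10111011011)·(10110110011) mod 2 = 1+0+1+1+0+0+1+0+0+1+1 mod 2 = 0
  c[2] = d·G[:,2] = (10111011011)·(10000000000) mod 2 = 1+0+0+0+0+0+0+0+0+0+0 mod 2 = 1
  c[3] = d·G[:,3] = (10111011011)·(01110001111) mod 2 = 0+0+1+1+0+0+0+1+0+1+1 mod 2 = 1
  c[4] = d·G[:,4] = (10111011011)·(01000000000) mod 2 = 0+0+0+0+0+0+0+0+0+0+0 mod 2 = 0
  c[5] = d·G[:,5] = (10111011011)·(00100000000) mod 2 = 0+0+1+0+0+0+0+0+0+0+0 mod 2 = 1
  c[6] = d·G[:,6] = (10111011011)·(00010000000) mod 2 = 0+0+0+1+0+0+0+0+0+0+0 mod 2 = 1
  c[7] = d·G[:,7] = (10111011011)·(00001111111) mod 2 = 0+0+0+0+1+0+1+1+0+1+1 mod 2 = 1
  c[8] = d·G[:,8] = (10111011011)·(00001000000) mod 2 = 0+0+0+0+1+0+0+0+0+0+0 mod 2 = 1
  c[9] = d·G[:,9] = (10111011011)·(00000100000) mod 2 = 0+0+0+0+0+0+0+0+0+0+0 mod 2 = 0
  c[10] = d·G[:,10] = (10111011011)·(00000010000) mod 2 = 0+0+0+0+0+0+1+0+0+0+0 mod 2 = 1
  c[11] = d·G[:,11] = (10111011011)·(00000001000) mod 2 = 0+0+0+0+0+0+0+1+0+0+0 mod 2 = 1
  c[12] = d·G[:,12] = (10111011011)·(00000000100) mod 2 = 0+0+0+0+0+0+0+0+0+0+0 mod 2 = 0
  c[13] = d·G[:,13] = (10111011011)·(00000000010) mod 2 = 0+0+0+0+0+0+0+0+0+1+0 mod 2 = 1
  c[14] = d·G[:,14] = (10111011011)·(00000000001) mod 2 = 0+0+0+0+0+0+0+0+0+0+1 mod 2 = 1
Codeword = 101101111011011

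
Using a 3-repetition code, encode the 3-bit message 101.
Repeat each bit 3× and concatenate:
1→111  0→000  1→111
Codeword = 111000111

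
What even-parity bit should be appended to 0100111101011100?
Sum of data bits: 0+1+0+0+1+1+1+1+0+1+0+1+1+1+0+0 = 9.
9 mod 2 = 1, so parity bit = 1.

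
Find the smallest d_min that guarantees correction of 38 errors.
Correcting t errors requires d_min ≥ 2t + 1 = 2·38 + 1 = 77.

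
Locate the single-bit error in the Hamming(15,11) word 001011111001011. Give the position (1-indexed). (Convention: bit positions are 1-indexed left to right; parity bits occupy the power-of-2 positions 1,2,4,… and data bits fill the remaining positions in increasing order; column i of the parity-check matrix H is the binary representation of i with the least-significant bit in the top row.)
Syndrome s = H · r^T (mod 2), r = 001011111001011:
  s[0] = (101010101010101)·(001011111001011) mod 2 = 0+0+1+0+1+0+1+0+1+0+0+0+0+0+1 mod 2 = 1
  s[1] = (011001100110011)·(001011111001011) mod 2 = 0+0+1+0+0+1+1+0+0+0+0+0+0+1+1 mod 2 = 1
  s[2] = (000111100001111)·(001011111001011) mod 2 = 0+0+0+0+1+1+1+0+0+0+0+1+0+1+1 mod 2 = 0
  s[3] = (000000011111111)·(001011111001011) mod 2 = 0+0+0+0+0+0+0+1+1+0+0+1+0+1+1 mod 2 = 1
Syndrome = 1101
Column i of H is the binary representation of i, so the syndrome is the binary index of the flipped bit.
Read s = 1101 with s[0] as LSB: 1·2^0 + 1·2^1 + 0·2^2 + 1·2^3 = 11.
Error is at bit position 11.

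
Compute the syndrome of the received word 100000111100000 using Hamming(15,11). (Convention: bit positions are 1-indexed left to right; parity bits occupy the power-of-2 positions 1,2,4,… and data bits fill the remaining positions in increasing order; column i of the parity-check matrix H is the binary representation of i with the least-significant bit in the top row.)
Syndrome s = H · r^T (mod 2), r = 100000111100000:
  s[0] = (101010101010101)·(100000111100000) mod 2 = 1+0+0+0+0+0+1+0+1+0+0+0+0+0+0 mod 2 = 1
  s[1] = (011001100110011)·(100000111100000) mod 2 = 0+0+0+0+0+0+1+0+0+1+0+0+0+0+0 mod 2 = 0
  s[2] = (000111100001111)·(100000111100000) mod 2 = 0+0+0+0+0+0+1+0+0+0+0+0+0+0+0 mod 2 = 1
  s[3] = (000000011111111)·(100000111100000) mod 2 = 0+0+0+0+0+0+0+1+1+1+0+0+0+0+0 mod 2 = 1
Syndrome = 1011
Non-zero syndrome: error at position 13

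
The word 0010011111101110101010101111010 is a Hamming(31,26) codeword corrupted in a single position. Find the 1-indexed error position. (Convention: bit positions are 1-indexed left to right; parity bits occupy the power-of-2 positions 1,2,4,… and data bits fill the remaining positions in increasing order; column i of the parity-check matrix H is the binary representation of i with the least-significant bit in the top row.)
Syndrome s = H · r^T (mod 2), r = 0010011111101110101010101111010:
  s[0] = (1010101010101010101010101010101)·(0010011111101110101010101111010) mod 2 = 0+0+1+0+0+0+1+0+1+0+1+0+1+0+1+0+1+0+1+0+1+0+1+0+1+0+1+0+0+0+0 mod 2 = 0
  s[1] = (0110011001100110011001100110011)·(0010011111101110101010101111010) mod 2 = 0+0+1+0+0+1+1+0+0+1+1+0+0+1+1+0+0+0+1+0+0+0+1+0+0+1+1+0+0+1+0 mod 2 = 0
  s[2] = (0001111000011110000111100001111)·(0010011111101110101010101111010) mod 2 = 0+0+0+0+0+1+1+0+0+0+0+0+1+1+1+0+0+0+0+0+1+0+1+0+0+0+0+1+0+1+0 mod 2 = 1
  s[3] = (0000000111111110000000011111111)·(0010011111101110101010101111010) mod 2 = 0+0+0+0+0+0+0+1+1+1+1+0+1+1+1+0+0+0+0+0+0+0+0+0+1+1+1+1+0+1+0 mod 2 = 0
  s[4] = (0000000000000001111111111111111)·(0010011111101110101010101111010) mod 2 = 0+0+0+0+0+0+0+0+0+0+0+0+0+0+0+0+1+0+1+0+1+0+1+0+1+1+1+1+0+1+0 mod 2 = 1
Syndrome = 00101
Column i of H is the binary representation of i, so the syndrome is the binary index of the flipped bit.
Read s = 00101 with s[0] as LSB: 0·2^0 + 0·2^1 + 1·2^2 + 0·2^3 + 1·2^4 = 20.
Error is at bit position 20.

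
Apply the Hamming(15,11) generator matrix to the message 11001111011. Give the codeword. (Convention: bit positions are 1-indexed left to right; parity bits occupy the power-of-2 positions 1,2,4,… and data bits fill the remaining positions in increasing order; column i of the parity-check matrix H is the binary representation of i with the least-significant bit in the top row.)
Codeword c = d · G (mod 2), d = 11001111011:
  c[0] = d·G[:,0] = (11001111011)·(11011010101) mod 2 = 1+1+0+0+1+0+1+0+0+0+1 mod 2 = 1
  c[1] = d·G[:,1] = (11001111011)·(10110110011) mod 2 = 1+0+0+0+0+1+1+0+0+1+1 mod 2 = 1
  c[2] = d·G[:,2] = (11001111011)·(10000000000) mod 2 = 1+0+0+0+0+0+0+0+0+0+0 mod 2 = 1
  c[3] = d·G[:,3] = (11001111011)·(01110001111) mod 2 = 0+1+0+0+0+0+0+1+0+1+1 mod 2 = 0
  c[4] = d·G[:,4] = (11001111011)·(01000000000) mod 2 = 0+1+0+0+0+0+0+0+0+0+0 mod 2 = 1
  c[5] = d·G[:,5] = (11001111011)·(00100000000) mod 2 = 0+0+0+0+0+0+0+0+0+0+0 mod 2 = 0
  c[6] = d·G[:,6] = (11001111011)·(00010000000) mod 2 = 0+0+0+0+0+0+0+0+0+0+0 mod 2 = 0
  c[7] = d·G[:,7] = (11001111011)·(00001111111) mod 2 = 0+0+0+0+1+1+1+1+0+1+1 mod 2 = 0
  c[8] = d·G[:,8] = (11001111011)·(00001000000) mod 2 = 0+0+0+0+1+0+0+0+0+0+0 mod 2 = 1
  c[9] = d·G[:,9] = (11001111011)·(00000100000) mod 2 = 0+0+0+0+0+1+0+0+0+0+0 mod 2 = 1
  c[10] = d·G[:,10] = (11001111011)·(00000010000) mod 2 = 0+0+0+0+0+0+1+0+0+0+0 mod 2 = 1
  c[11] = d·G[:,11] = (11001111011)·(00000001000) mod 2 = 0+0+0+0+0+0+0+1+0+0+0 mod 2 = 1
  c[12] = d·G[:,12] = (11001111011)·(00000000100) mod 2 = 0+0+0+0+0+0+0+0+0+0+0 mod 2 = 0
  c[13] = d·G[:,13] = (11001111011)·(00000000010) mod 2 = 0+0+0+0+0+0+0+0+0+1+0 mod 2 = 1
  c[14] = d·G[:,14] = (11001111011)·(00000000001) mod 2 = 0+0+0+0+0+0+0+0+0+0+1 mod 2 = 1
Codeword = 111010001111011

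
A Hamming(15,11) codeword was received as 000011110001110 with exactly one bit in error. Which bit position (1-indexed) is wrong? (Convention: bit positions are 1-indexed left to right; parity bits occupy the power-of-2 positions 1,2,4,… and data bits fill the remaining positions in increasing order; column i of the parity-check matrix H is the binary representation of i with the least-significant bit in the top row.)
Syndrome s = H · r^T (mod 2), r = 000011110001110:
  s[0] = (101010101010101)·(000011110001110) mod 2 = 0+0+0+0+1+0+1+0+0+0+0+0+1+0+0 mod 2 = 1
  s[1] = (011001100110011)·(000011110001110) mod 2 = 0+0+0+0+0+1+1+0+0+0+0+0+0+1+0 mod 2 = 1
  s[2] = (000111100001111)·(000011110001110) mod 2 = 0+0+0+0+1+1+1+0+0+0+0+1+1+1+0 mod 2 = 0
  s[3] = (000000011111111)·(000011110001110) mod 2 = 0+0+0+0+0+0+0+1+0+0+0+1+1+1+0 mod 2 = 0
Syndrome = 1100
Column i of H is the binary representation of i, so the syndrome is the binary index of the flipped bit.
Read s = 1100 with s[0] as LSB: 1·2^0 + 1·2^1 + 0·2^2 + 0·2^3 = 3.
Error is at bit position 3.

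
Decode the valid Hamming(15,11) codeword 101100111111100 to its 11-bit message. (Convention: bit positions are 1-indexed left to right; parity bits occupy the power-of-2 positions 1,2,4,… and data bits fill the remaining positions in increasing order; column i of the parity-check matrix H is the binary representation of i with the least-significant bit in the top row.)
Parity bits occupy power-of-2 positions; data bits are at positions {3,5,6,7,9,10,11,12,13,14,15} (1-indexed).
Extract: c[3]=1 c[5]=0 c[6]=0 c[7]=1 c[9]=1 c[10]=1 c[11]=1 c[12]=1 c[13]=1 c[14]=0 c[15]=0
Data = 10011111100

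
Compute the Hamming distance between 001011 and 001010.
XOR = 000001, count of 1s = 1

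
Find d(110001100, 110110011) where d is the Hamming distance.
XOR = 000111111, count of 1s = 6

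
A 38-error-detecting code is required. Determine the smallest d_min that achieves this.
Detecting e errors requires d_min ≥ e + 1 = 38 + 1 = 39.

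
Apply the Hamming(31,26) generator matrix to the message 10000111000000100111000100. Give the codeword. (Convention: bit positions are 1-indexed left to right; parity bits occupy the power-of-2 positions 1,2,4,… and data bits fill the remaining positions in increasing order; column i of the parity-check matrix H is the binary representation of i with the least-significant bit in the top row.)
Codeword c = d · G (mod 2), d = 10000111000000100111000100:
  c[0] = d·G[:,0] = (10000111000000100111000100)·(11011010101101010101010101) mod 2 = 1+0+0+0+0+0+1+0+0+0+0+0+0+0+0+0+0+1+0+1+0+0+0+1+0+0 mod 2 = 1
  c[1] = d·G[:,1] = (10000111000000100111000100)·(10110110011011001100110011) mod 2 = 1+0+0+0+0+1+1+0+0+0+0+0+0+0+0+0+0+1+0+0+0+0+0+0+0+0 mod 2 = 0
  c[2] = d·G[:,2] = (10000111000000100111000100)·(10000000000000000000000000) mod 2 = 1+0+0+0+0+0+0+0+0+0+0+0+0+0+0+0+0+0+0+0+0+0+0+0+0+0 mod 2 = 1
  c[3] = d·G[:,3] = (10000111000000100111000100)·(01110001111000111100001111) mod 2 = 0+0+0+0+0+0+0+1+0+0+0+0+0+0+1+0+0+1+0+0+0+0+0+1+0+0 mod 2 = 0
  c[4] = d·G[:,4] = (10000111000000100111000100)·(01000000000000000000000000) mod 2 = 0+0+0+0+0+0+0+0+0+0+0+0+0+0+0+0+0+0+0+0+0+0+0+0+0+0 mod 2 = 0
  c[5] = d·G[:,5] = (10000111000000100111000100)·(00100000000000000000000000) mod 2 = 0+0+0+0+0+0+0+0+0+0+0+0+0+0+0+0+0+0+0+0+0+0+0+0+0+0 mod 2 = 0
  c[6] = d·G[:,6] = (10000111000000100111000100)·(00010000000000000000000000) mod 2 = 0+0+0+0+0+0+0+0+0+0+0+0+0+0+0+0+0+0+0+0+0+0+0+0+0+0 mod 2 = 0
  c[7] = d·G[:,7] = (10000111000000100111000100)·(00001111111000000011111111) mod 2 = 0+0+0+0+0+1+1+1+0+0+0+0+0+0+0+0+0+0+1+1+0+0+0+1+0+0 mod 2 = 0
  c[8] = d·G[:,8] = (10000111000000100111000100)·(00001000000000000000000000) mod 2 = 0+0+0+0+0+0+0+0+0+0+0+0+0+0+0+0+0+0+0+0+0+0+0+0+0+0 mod 2 = 0
  c[9] = d·G[:,9] = (10000111000000100111000100)·(00000100000000000000000000) mod 2 = 0+0+0+0+0+1+0+0+0+0+0+0+0+0+0+0+0+0+0+0+0+0+0+0+0+0 mod 2 = 1
  c[10] = d·G[:,10] = (10000111000000100111000100)·(00000010000000000000000000) mod 2 = 0+0+0+0+0+0+1+0+0+0+0+0+0+0+0+0+0+0+0+0+0+0+0+0+0+0 mod 2 = 1
  c[11] = d·G[:,11] = (10000111000000100111000100)·(00000001000000000000000000) mod 2 = 0+0+0+0+0+0+0+1+0+0+0+0+0+0+0+0+0+0+0+0+0+0+0+0+0+0 mod 2 = 1
  c[12] = d·G[:,12] = (10000111000000100111000100)·(00000000100000000000000000) mod 2 = 0+0+0+0+0+0+0+0+0+0+0+0+0+0+0+0+0+0+0+0+0+0+0+0+0+0 mod 2 = 0
  c[13] = d·G[:,13] = (10000111000000100111000100)·(00000000010000000000000000) mod 2 = 0+0+0+0+0+0+0+0+0+0+0+0+0+0+0+0+0+0+0+0+0+0+0+0+0+0 mod 2 = 0
  c[14] = d·G[:,14] = (10000111000000100111000100)·(00000000001000000000000000) mod 2 = 0+0+0+0+0+0+0+0+0+0+0+0+0+0+0+0+0+0+0+0+0+0+0+0+0+0 mod 2 = 0
  c[15] = d·G[:,15] = (10000111000000100111000100)·(00000000000111111111111111) mod 2 = 0+0+0+0+0+0+0+0+0+0+0+0+0+0+1+0+0+1+1+1+0+0+0+1+0+0 mod 2 = 1
  c[16] = d·G[:,16] = (10000111000000100111000100)·(00000000000100000000000000) mod 2 = 0+0+0+0+0+0+0+0+0+0+0+0+0+0+0+0+0+0+0+0+0+0+0+0+0+0 mod 2 = 0
  c[17] = d·G[:,17] = (10000111000000100111000100)·(00000000000010000000000000) mod 2 = 0+0+0+0+0+0+0+0+0+0+0+0+0+0+0+0+0+0+0+0+0+0+0+0+0+0 mod 2 = 0
  c[18] = d·G[:,18] = (10000111000000100111000100)·(00000000000001000000000000) mod 2 = 0+0+0+0+0+0+0+0+0+0+0+0+0+0+0+0+0+0+0+0+0+0+0+0+0+0 mod 2 = 0
  c[19] = d·G[:,19] = (10000111000000100111000100)·(00000000000000100000000000) mod 2 = 0+0+0+0+0+0+0+0+0+0+0+0+0+0+1+0+0+0+0+0+0+0+0+0+0+0 mod 2 = 1
  c[20] = d·G[:,20] = (10000111000000100111000100)·(00000000000000010000000000) mod 2 = 0+0+0+0+0+0+0+0+0+0+0+0+0+0+0+0+0+0+0+0+0+0+0+0+0+0 mod 2 = 0
  c[21] = d·G[:,21] = (10000111000000100111000100)·(00000000000000001000000000) mod 2 = 0+0+0+0+0+0+0+0+0+0+0+0+0+0+0+0+0+0+0+0+0+0+0+0+0+0 mod 2 = 0
  c[22] = d·G[:,22] = (10000111000000100111000100)·(00000000000000000100000000) mod 2 = 0+0+0+0+0+0+0+0+0+0+0+0+0+0+0+0+0+1+0+0+0+0+0+0+0+0 mod 2 = 1
  c[23] = d·G[:,23] = (10000111000000100111000100)·(00000000000000000010000000) mod 2 = 0+0+0+0+0+0+0+0+0+0+0+0+0+0+0+0+0+0+1+0+0+0+0+0+0+0 mod 2 = 1
  c[24] = d·G[:,24] = (10000111000000100111000100)·(00000000000000000001000000) mod 2 = 0+0+0+0+0+0+0+0+0+0+0+0+0+0+0+0+0+0+0+1+0+0+0+0+0+0 mod 2 = 1
  c[25] = d·G[:,25] = (10000111000000100111000100)·(00000000000000000000100000) mod 2 = 0+0+0+0+0+0+0+0+0+0+0+0+0+0+0+0+0+0+0+0+0+0+0+0+0+0 mod 2 = 0
  c[26] = d·G[:,26] = (10000111000000100111000100)·(00000000000000000000010000) mod 2 = 0+0+0+0+0+0+0+0+0+0+0+0+0+0+0+0+0+0+0+0+0+0+0+0+0+0 mod 2 = 0
  c[27] = d·G[:,27] = (10000111000000100111000100)·(00000000000000000000001000) mod 2 = 0+0+0+0+0+0+0+0+0+0+0+0+0+0+0+0+0+0+0+0+0+0+0+0+0+0 mod 2 = 0
  c[28] = d·G[:,28] = (10000111000000100111000100)·(00000000000000000000000100) mod 2 = 0+0+0+0+0+0+0+0+0+0+0+0+0+0+0+0+0+0+0+0+0+0+0+1+0+0 mod 2 = 1
  c[29] = d·G[:,29] = (10000111000000100111000100)·(00000000000000000000000010) mod 2 = 0+0+0+0+0+0+0+0+0+0+0+0+0+0+0+0+0+0+0+0+0+0+0+0+0+0 mod 2 = 0
  c[30] = d·G[:,30] = (10000111000000100111000100)·(00000000000000000000000001) mod 2 = 0+0+0+0+0+0+0+0+0+0+0+0+0+0+0+0+0+0+0+0+0+0+0+0+0+0 mod 2 = 0
Codeword = 1010000001110001000100111000100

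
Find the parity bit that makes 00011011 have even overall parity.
Sum of data bits: 0+0+0+1+1+0+1+1 = 4.
4 mod 2 = 0, so parity bit = 0.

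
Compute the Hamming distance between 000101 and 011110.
XOR = 011011, count of 1s = 4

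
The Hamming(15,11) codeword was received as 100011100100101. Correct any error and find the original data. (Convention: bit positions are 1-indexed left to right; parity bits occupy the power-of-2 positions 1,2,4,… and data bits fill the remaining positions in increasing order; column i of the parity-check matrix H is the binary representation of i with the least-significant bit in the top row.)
Syndrome s = H · r^T (mod 2), r = 100011100100101:
  s[0] = (101010101010101)·(100011100100101) mod 2 = 1+0+0+0+1+0+1+0+0+0+0+0+1+0+1 mod 2 = 1
  s[1] = (011001100110011)·(100011100100101) mod 2 = 0+0+0+0+0+1+1+0+0+1+0+0+0+0+1 mod 2 = 0
  s[2] = (000111100001111)·(100011100100101) mod 2 = 0+0+0+0+1+1+1+0+0+0+0+0+1+0+1 mod 2 = 1
  s[3] = (000000011111111)·(100011100100101) mod 2 = 0+0+0+0+0+0+0+0+0+1+0+0+1+0+1 mod 2 = 1
Syndrome = 1011
Column 13 of H equals this syndrome → error at bit 13 (1-indexed).
Flip bit 13: 100011100100101 → 100011100100001
Extract data bits at positions {3,5,6,7,9,10,11,12,13,14,15}: 01110100001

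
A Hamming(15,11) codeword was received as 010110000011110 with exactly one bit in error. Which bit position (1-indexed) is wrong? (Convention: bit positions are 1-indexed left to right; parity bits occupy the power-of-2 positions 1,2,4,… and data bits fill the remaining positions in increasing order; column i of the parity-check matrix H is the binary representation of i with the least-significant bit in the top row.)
Syndrome s = H · r^T (mod 2), r = 010110000011110:
  s[0] = (101010101010101)·(010110000011110) mod 2 = 0+0+0+0+1+0+0+0+0+0+1+0+1+0+0 mod 2 = 1
  s[1] = (011001100110011)·(010110000011110) mod 2 = 0+1+0+0+0+0+0+0+0+0+1+0+0+1+0 mod 2 = 1
  s[2] = (000111100001111)·(010110000011110) mod 2 = 0+0+0+1+1+0+0+0+0+0+0+1+1+1+0 mod 2 = 1
  s[3] = (000000011111111)·(010110000011110) mod 2 = 0+0+0+0+0+0+0+0+0+0+1+1+1+1+0 mod 2 = 0
Syndrome = 1110
Column i of H is the binary representation of i, so the syndrome is the binary index of the flipped bit.
Read s = 1110 with s[0] as LSB: 1·2^0 + 1·2^1 + 1·2^2 + 0·2^3 = 7.
Error is at bit position 7.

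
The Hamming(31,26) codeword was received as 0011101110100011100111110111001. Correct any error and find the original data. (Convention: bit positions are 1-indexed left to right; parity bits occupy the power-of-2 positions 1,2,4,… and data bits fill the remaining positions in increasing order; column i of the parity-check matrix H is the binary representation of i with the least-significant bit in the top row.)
Syndrome s = H · r^T (mod 2), r = 0011101110100011100111110111001:
  s[0] = (1010101010101010101010101010101)·(0011101110100011100111110111001) mod 2 = 0+0+1+0+1+0+1+0+1+0+1+0+0+0+1+0+1+0+0+0+1+0+1+0+0+0+1+0+0+0+1 mod 2 = 1
  s[1] = (0110011001100110011001100110011)·(0011101110100011100111110111001) mod 2 = 0+0+1+0+0+0+1+0+0+0+1+0+0+0+1+0+0+0+0+0+0+1+1+0+0+1+1+0+0+0+1 mod 2 = 1
  s[2] = (0001111000011110000111100001111)·(0011101110100011100111110111001) mod 2 = 0+0+0+1+1+0+1+0+0+0+0+0+0+0+1+0+0+0+0+1+1+1+1+0+0+0+0+1+0+0+1 mod 2 = 0
  s[3] = (0000000111111110000000011111111)·(0011101110100011100111110111001) mod 2 = 0+0+0+0+0+0+0+1+1+0+1+0+0+0+1+0+0+0+0+0+0+0+0+1+0+1+1+1+0+0+1 mod 2 = 1
  s[4] = (0000000000000001111111111111111)·(0011101110100011100111110111001) mod 2 = 0+0+0+0+0+0+0+0+0+0+0+0+0+0+0+1+1+0+0+1+1+1+1+1+0+1+1+1+0+0+1 mod 2 = 1
Syndrome = 11011
Column 27 of H equals this syndrome → error at bit 27 (1-indexed).
Flip bit 27: 0011101110100011100111110111001 → 0011101110100011100111110101001
Extract data bits at positions {3,5,6,7,9,10,11,12,13,14,15,17,18,19,20,21,22,23,24,25,26,27,28,29,30,31}: 11011010001100111110101001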